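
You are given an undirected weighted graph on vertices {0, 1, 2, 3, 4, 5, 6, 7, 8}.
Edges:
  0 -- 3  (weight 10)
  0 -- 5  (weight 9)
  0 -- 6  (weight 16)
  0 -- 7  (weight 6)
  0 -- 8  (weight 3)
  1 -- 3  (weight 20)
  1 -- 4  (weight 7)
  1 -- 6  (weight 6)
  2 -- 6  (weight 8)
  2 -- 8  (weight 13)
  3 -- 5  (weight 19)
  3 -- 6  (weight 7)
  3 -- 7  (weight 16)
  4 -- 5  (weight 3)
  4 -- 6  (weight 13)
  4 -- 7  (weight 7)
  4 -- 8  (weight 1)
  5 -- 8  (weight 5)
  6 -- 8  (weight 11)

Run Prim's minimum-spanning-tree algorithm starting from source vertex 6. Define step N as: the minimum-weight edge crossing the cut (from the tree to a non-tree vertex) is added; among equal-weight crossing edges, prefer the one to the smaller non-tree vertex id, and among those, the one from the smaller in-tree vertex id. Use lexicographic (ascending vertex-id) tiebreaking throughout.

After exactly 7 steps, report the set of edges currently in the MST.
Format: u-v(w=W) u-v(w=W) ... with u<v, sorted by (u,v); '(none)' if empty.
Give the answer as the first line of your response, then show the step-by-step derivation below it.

0-7(w=6) 0-8(w=3) 1-4(w=7) 1-6(w=6) 3-6(w=7) 4-5(w=3) 4-8(w=1)

step 1: add edge 1-6 (w=6); MST = {1-6(w=6)}
step 2: add edge 3-6 (w=7); MST = {1-6(w=6) 3-6(w=7)}
step 3: add edge 1-4 (w=7); MST = {1-4(w=7) 1-6(w=6) 3-6(w=7)}
step 4: add edge 4-8 (w=1); MST = {1-4(w=7) 1-6(w=6) 3-6(w=7) 4-8(w=1)}
step 5: add edge 0-8 (w=3); MST = {0-8(w=3) 1-4(w=7) 1-6(w=6) 3-6(w=7) 4-8(w=1)}
step 6: add edge 4-5 (w=3); MST = {0-8(w=3) 1-4(w=7) 1-6(w=6) 3-6(w=7) 4-5(w=3) 4-8(w=1)}
step 7: add edge 0-7 (w=6); MST = {0-7(w=6) 0-8(w=3) 1-4(w=7) 1-6(w=6) 3-6(w=7) 4-5(w=3) 4-8(w=1)}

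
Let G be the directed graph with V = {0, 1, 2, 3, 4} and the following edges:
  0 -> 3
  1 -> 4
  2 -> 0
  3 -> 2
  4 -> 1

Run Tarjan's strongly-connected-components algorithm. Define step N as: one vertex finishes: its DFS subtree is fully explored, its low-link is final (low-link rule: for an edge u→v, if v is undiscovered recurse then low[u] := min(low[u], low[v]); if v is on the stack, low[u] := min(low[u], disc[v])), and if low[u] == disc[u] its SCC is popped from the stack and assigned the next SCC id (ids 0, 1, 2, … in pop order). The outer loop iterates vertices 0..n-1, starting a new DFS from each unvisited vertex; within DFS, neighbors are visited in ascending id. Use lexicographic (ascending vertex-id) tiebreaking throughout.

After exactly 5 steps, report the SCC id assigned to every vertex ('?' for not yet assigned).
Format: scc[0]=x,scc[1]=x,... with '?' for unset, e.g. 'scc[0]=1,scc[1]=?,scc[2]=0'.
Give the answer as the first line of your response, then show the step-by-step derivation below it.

scc[0]=0,scc[1]=1,scc[2]=0,scc[3]=0,scc[4]=1

step 1: low=(low[0]=0,low[1]=?,low[2]=0,low[3]=1,low[4]=?); scc=(scc[0]=?,scc[1]=?,scc[2]=?,scc[3]=?,scc[4]=?)
step 2: low=(low[0]=0,low[1]=?,low[2]=0,low[3]=0,low[4]=?); scc=(scc[0]=?,scc[1]=?,scc[2]=?,scc[3]=?,scc[4]=?)
step 3: low=(low[0]=0,low[1]=?,low[2]=0,low[3]=0,low[4]=?); scc=(scc[0]=0,scc[1]=?,scc[2]=0,scc[3]=0,scc[4]=?)
step 4: low=(low[0]=0,low[1]=3,low[2]=0,low[3]=0,low[4]=3); scc=(scc[0]=0,scc[1]=?,scc[2]=0,scc[3]=0,scc[4]=?)
step 5: low=(low[0]=0,low[1]=3,low[2]=0,low[3]=0,low[4]=3); scc=(scc[0]=0,scc[1]=1,scc[2]=0,scc[3]=0,scc[4]=1)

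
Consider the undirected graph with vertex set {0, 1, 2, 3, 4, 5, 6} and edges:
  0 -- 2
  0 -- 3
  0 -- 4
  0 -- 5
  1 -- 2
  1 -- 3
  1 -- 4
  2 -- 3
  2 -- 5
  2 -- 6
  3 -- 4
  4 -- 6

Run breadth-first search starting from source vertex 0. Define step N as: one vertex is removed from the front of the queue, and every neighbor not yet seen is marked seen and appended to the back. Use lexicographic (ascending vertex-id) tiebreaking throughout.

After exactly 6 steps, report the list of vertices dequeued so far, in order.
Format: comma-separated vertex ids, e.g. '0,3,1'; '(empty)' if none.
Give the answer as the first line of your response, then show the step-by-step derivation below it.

0,2,3,4,5,1

step 1: dequeue 0; queue=[2,3,4,5]; order=0
step 2: dequeue 2; queue=[3,4,5,1,6]; order=0,2
step 3: dequeue 3; queue=[4,5,1,6]; order=0,2,3
step 4: dequeue 4; queue=[5,1,6]; order=0,2,3,4
step 5: dequeue 5; queue=[1,6]; order=0,2,3,4,5
step 6: dequeue 1; queue=[6]; order=0,2,3,4,5,1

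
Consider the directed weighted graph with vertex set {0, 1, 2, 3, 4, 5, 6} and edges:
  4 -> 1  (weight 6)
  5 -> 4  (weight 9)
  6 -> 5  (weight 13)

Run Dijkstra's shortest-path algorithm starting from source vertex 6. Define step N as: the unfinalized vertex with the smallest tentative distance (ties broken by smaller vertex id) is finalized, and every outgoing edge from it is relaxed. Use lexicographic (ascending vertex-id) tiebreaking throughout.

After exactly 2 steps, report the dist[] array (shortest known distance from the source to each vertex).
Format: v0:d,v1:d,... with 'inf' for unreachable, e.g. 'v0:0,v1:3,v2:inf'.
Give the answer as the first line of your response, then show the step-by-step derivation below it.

v0:inf,v1:inf,v2:inf,v3:inf,v4:22,v5:13,v6:0

step 1: dist = v0:inf,v1:inf,v2:inf,v3:inf,v4:inf,v5:13,v6:0
step 2: dist = v0:inf,v1:inf,v2:inf,v3:inf,v4:22,v5:13,v6:0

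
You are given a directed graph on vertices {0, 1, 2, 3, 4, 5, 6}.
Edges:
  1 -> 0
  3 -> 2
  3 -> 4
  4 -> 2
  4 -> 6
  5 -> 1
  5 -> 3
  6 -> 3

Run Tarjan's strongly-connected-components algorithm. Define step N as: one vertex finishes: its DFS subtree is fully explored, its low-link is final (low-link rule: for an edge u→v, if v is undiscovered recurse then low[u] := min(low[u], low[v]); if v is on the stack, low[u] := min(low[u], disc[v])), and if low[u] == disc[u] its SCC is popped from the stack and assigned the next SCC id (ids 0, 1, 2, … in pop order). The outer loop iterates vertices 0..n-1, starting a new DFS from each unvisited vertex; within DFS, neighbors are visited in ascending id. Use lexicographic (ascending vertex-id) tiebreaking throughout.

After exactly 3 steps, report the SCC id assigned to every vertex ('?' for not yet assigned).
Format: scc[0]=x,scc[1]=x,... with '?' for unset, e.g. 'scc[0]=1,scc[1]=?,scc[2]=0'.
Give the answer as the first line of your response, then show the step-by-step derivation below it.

scc[0]=0,scc[1]=1,scc[2]=2,scc[3]=?,scc[4]=?,scc[5]=?,scc[6]=?

step 1: low=(low[0]=0,low[1]=?,low[2]=?,low[3]=?,low[4]=?,low[5]=?,low[6]=?); scc=(scc[0]=0,scc[1]=?,scc[2]=?,scc[3]=?,scc[4]=?,scc[5]=?,scc[6]=?)
step 2: low=(low[0]=0,low[1]=1,low[2]=?,low[3]=?,low[4]=?,low[5]=?,low[6]=?); scc=(scc[0]=0,scc[1]=1,scc[2]=?,scc[3]=?,scc[4]=?,scc[5]=?,scc[6]=?)
step 3: low=(low[0]=0,low[1]=1,low[2]=2,low[3]=?,low[4]=?,low[5]=?,low[6]=?); scc=(scc[0]=0,scc[1]=1,scc[2]=2,scc[3]=?,scc[4]=?,scc[5]=?,scc[6]=?)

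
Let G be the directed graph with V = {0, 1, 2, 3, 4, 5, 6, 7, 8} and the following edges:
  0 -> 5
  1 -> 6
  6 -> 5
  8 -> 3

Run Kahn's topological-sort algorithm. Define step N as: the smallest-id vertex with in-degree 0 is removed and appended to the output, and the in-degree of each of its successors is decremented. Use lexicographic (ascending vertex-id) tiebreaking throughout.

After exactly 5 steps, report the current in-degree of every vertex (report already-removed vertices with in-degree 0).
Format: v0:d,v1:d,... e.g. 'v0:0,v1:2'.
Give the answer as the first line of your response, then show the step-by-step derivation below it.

v0:0,v1:0,v2:0,v3:1,v4:0,v5:0,v6:0,v7:0,v8:0

step 1: output 0; order=[0]; indeg=(0,0,0,1,0,1,1,0,0)
step 2: output 1; order=[0,1]; indeg=(0,0,0,1,0,1,0,0,0)
step 3: output 2; order=[0,1,2]; indeg=(0,0,0,1,0,1,0,0,0)
step 4: output 4; order=[0,1,2,4]; indeg=(0,0,0,1,0,1,0,0,0)
step 5: output 6; order=[0,1,2,4,6]; indeg=(0,0,0,1,0,0,0,0,0)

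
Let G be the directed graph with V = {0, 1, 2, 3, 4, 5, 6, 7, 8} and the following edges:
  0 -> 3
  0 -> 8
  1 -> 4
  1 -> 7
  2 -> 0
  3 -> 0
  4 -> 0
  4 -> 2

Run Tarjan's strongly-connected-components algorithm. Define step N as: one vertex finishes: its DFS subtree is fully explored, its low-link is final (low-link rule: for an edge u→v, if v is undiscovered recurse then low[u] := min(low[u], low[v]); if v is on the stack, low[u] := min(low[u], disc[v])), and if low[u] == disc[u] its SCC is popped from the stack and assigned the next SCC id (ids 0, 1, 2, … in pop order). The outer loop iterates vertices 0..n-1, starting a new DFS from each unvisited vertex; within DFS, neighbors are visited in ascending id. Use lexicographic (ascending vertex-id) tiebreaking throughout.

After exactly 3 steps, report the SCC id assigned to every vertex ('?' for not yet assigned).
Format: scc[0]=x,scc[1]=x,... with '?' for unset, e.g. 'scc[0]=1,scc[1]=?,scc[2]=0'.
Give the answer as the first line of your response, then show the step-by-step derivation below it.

scc[0]=1,scc[1]=?,scc[2]=?,scc[3]=1,scc[4]=?,scc[5]=?,scc[6]=?,scc[7]=?,scc[8]=0

step 1: low=(low[0]=0,low[1]=?,low[2]=?,low[3]=0,low[4]=?,low[5]=?,low[6]=?,low[7]=?,low[8]=?); scc=(scc[0]=?,scc[1]=?,scc[2]=?,scc[3]=?,scc[4]=?,scc[5]=?,scc[6]=?,scc[7]=?,scc[8]=?)
step 2: low=(low[0]=0,low[1]=?,low[2]=?,low[3]=0,low[4]=?,low[5]=?,low[6]=?,low[7]=?,low[8]=2); scc=(scc[0]=?,scc[1]=?,scc[2]=?,scc[3]=?,scc[4]=?,scc[5]=?,scc[6]=?,scc[7]=?,scc[8]=0)
step 3: low=(low[0]=0,low[1]=?,low[2]=?,low[3]=0,low[4]=?,low[5]=?,low[6]=?,low[7]=?,low[8]=2); scc=(scc[0]=1,scc[1]=?,scc[2]=?,scc[3]=1,scc[4]=?,scc[5]=?,scc[6]=?,scc[7]=?,scc[8]=0)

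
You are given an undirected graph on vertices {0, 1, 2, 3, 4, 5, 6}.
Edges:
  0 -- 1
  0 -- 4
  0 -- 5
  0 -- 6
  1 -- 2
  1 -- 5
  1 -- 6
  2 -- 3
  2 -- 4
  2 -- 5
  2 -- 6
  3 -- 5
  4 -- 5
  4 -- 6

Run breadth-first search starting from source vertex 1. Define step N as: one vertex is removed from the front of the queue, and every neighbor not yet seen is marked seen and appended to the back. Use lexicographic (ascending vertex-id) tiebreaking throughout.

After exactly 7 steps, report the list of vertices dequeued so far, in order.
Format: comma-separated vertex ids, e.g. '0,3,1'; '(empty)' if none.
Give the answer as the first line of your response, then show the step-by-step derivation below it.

1,0,2,5,6,4,3

step 1: dequeue 1; queue=[0,2,5,6]; order=1
step 2: dequeue 0; queue=[2,5,6,4]; order=1,0
step 3: dequeue 2; queue=[5,6,4,3]; order=1,0,2
step 4: dequeue 5; queue=[6,4,3]; order=1,0,2,5
step 5: dequeue 6; queue=[4,3]; order=1,0,2,5,6
step 6: dequeue 4; queue=[3]; order=1,0,2,5,6,4
step 7: dequeue 3; queue=[(empty)]; order=1,0,2,5,6,4,3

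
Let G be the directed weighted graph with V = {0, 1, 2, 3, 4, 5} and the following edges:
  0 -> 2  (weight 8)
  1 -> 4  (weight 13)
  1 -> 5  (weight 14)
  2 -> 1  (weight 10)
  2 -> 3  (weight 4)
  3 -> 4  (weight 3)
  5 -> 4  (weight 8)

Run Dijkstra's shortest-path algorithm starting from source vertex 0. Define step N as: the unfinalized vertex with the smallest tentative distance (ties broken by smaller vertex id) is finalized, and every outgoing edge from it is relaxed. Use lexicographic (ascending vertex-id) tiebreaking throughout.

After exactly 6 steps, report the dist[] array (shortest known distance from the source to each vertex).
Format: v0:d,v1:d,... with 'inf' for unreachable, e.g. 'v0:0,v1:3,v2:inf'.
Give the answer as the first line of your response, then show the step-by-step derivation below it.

v0:0,v1:18,v2:8,v3:12,v4:15,v5:32

step 1: dist = v0:0,v1:inf,v2:8,v3:inf,v4:inf,v5:inf
step 2: dist = v0:0,v1:18,v2:8,v3:12,v4:inf,v5:inf
step 3: dist = v0:0,v1:18,v2:8,v3:12,v4:15,v5:inf
step 4: dist = v0:0,v1:18,v2:8,v3:12,v4:15,v5:inf
step 5: dist = v0:0,v1:18,v2:8,v3:12,v4:15,v5:32
step 6: dist = v0:0,v1:18,v2:8,v3:12,v4:15,v5:32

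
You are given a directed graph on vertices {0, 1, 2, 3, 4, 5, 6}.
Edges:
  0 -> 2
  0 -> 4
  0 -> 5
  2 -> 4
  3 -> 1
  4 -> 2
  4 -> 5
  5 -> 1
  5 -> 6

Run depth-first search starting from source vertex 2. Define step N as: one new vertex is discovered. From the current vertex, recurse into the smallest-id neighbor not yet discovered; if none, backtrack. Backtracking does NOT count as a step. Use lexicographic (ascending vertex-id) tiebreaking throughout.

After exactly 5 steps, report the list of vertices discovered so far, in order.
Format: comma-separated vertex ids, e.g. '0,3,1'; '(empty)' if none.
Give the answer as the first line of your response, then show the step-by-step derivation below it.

2,4,5,1,6

step 1: discover 2; path=2; order=2
step 2: discover 4; path=2>4; order=2,4
step 3: discover 5; path=2>4>5; order=2,4,5
step 4: discover 1; path=2>4>5>1; order=2,4,5,1
step 5: discover 6; path=2>4>5>6; order=2,4,5,1,6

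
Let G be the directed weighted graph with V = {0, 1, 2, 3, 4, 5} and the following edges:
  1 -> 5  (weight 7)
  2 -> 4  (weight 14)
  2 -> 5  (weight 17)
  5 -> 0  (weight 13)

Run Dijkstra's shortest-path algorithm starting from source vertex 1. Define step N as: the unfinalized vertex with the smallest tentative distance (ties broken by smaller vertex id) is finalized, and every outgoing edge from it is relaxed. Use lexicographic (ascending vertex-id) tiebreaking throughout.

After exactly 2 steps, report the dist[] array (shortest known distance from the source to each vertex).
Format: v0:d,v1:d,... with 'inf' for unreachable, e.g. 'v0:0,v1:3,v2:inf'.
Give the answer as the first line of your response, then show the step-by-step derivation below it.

v0:20,v1:0,v2:inf,v3:inf,v4:inf,v5:7

step 1: dist = v0:inf,v1:0,v2:inf,v3:inf,v4:inf,v5:7
step 2: dist = v0:20,v1:0,v2:inf,v3:inf,v4:inf,v5:7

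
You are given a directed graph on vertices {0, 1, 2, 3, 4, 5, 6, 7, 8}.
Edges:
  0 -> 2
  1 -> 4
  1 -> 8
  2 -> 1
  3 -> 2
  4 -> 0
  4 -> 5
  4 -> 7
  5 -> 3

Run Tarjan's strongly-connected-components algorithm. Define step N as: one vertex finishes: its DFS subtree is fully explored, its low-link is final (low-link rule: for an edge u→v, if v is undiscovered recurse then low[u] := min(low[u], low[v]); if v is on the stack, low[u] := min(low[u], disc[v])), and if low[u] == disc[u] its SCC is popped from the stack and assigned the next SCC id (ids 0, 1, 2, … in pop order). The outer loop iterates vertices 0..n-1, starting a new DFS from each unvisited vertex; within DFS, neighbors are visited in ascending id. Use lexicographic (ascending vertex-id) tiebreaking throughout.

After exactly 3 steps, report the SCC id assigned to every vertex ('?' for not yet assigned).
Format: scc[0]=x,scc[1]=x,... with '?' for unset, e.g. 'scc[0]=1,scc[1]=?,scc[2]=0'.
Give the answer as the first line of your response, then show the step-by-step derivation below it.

scc[0]=?,scc[1]=?,scc[2]=?,scc[3]=?,scc[4]=?,scc[5]=?,scc[6]=?,scc[7]=0,scc[8]=?

step 1: low=(low[0]=0,low[1]=2,low[2]=1,low[3]=1,low[4]=0,low[5]=4,low[6]=?,low[7]=?,low[8]=?); scc=(scc[0]=?,scc[1]=?,scc[2]=?,scc[3]=?,scc[4]=?,scc[5]=?,scc[6]=?,scc[7]=?,scc[8]=?)
step 2: low=(low[0]=0,low[1]=2,low[2]=1,low[3]=1,low[4]=0,low[5]=1,low[6]=?,low[7]=?,low[8]=?); scc=(scc[0]=?,scc[1]=?,scc[2]=?,scc[3]=?,scc[4]=?,scc[5]=?,scc[6]=?,scc[7]=?,scc[8]=?)
step 3: low=(low[0]=0,low[1]=2,low[2]=1,low[3]=1,low[4]=0,low[5]=1,low[6]=?,low[7]=6,low[8]=?); scc=(scc[0]=?,scc[1]=?,scc[2]=?,scc[3]=?,scc[4]=?,scc[5]=?,scc[6]=?,scc[7]=0,scc[8]=?)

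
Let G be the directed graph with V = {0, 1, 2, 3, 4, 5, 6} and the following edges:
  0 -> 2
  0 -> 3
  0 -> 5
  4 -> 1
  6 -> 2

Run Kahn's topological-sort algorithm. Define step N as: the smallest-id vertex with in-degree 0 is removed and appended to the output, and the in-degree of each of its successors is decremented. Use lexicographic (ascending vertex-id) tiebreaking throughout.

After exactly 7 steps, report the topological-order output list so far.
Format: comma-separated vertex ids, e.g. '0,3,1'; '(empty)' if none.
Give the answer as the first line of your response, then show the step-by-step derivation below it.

0,3,4,1,5,6,2

step 1: output 0; order=[0]; indeg=(0,1,1,0,0,0,0)
step 2: output 3; order=[0,3]; indeg=(0,1,1,0,0,0,0)
step 3: output 4; order=[0,3,4]; indeg=(0,0,1,0,0,0,0)
step 4: output 1; order=[0,3,4,1]; indeg=(0,0,1,0,0,0,0)
step 5: output 5; order=[0,3,4,1,5]; indeg=(0,0,1,0,0,0,0)
step 6: output 6; order=[0,3,4,1,5,6]; indeg=(0,0,0,0,0,0,0)
step 7: output 2; order=[0,3,4,1,5,6,2]; indeg=(0,0,0,0,0,0,0)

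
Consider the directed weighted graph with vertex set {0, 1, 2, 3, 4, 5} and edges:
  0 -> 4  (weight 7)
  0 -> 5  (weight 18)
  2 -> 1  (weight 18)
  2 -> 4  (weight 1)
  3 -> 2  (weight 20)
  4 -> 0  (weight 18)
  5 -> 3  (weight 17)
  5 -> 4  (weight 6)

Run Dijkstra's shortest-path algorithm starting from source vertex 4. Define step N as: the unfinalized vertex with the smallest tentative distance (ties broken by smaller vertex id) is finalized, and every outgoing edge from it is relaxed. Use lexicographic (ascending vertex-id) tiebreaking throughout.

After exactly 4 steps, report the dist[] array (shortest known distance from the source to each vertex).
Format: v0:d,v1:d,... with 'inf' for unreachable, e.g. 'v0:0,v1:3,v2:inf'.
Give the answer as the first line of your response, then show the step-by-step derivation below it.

v0:18,v1:inf,v2:73,v3:53,v4:0,v5:36

step 1: dist = v0:18,v1:inf,v2:inf,v3:inf,v4:0,v5:inf
step 2: dist = v0:18,v1:inf,v2:inf,v3:inf,v4:0,v5:36
step 3: dist = v0:18,v1:inf,v2:inf,v3:53,v4:0,v5:36
step 4: dist = v0:18,v1:inf,v2:73,v3:53,v4:0,v5:36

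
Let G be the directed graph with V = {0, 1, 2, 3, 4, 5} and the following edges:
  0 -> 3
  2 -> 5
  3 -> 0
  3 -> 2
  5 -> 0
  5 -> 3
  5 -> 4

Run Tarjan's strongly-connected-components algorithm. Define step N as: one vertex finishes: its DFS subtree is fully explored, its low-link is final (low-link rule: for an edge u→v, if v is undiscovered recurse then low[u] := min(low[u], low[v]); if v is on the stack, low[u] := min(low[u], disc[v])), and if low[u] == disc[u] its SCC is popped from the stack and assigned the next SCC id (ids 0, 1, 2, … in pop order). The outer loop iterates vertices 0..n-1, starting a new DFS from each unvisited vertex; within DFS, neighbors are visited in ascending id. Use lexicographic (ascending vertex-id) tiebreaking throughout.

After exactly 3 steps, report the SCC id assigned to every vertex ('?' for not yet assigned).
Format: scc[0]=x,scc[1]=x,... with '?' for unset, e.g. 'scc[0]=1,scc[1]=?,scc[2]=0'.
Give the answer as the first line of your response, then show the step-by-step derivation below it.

scc[0]=?,scc[1]=?,scc[2]=?,scc[3]=?,scc[4]=0,scc[5]=?

step 1: low=(low[0]=0,low[1]=?,low[2]=2,low[3]=0,low[4]=4,low[5]=0); scc=(scc[0]=?,scc[1]=?,scc[2]=?,scc[3]=?,scc[4]=0,scc[5]=?)
step 2: low=(low[0]=0,low[1]=?,low[2]=2,low[3]=0,low[4]=4,low[5]=0); scc=(scc[0]=?,scc[1]=?,scc[2]=?,scc[3]=?,scc[4]=0,scc[5]=?)
step 3: low=(low[0]=0,low[1]=?,low[2]=0,low[3]=0,low[4]=4,low[5]=0); scc=(scc[0]=?,scc[1]=?,scc[2]=?,scc[3]=?,scc[4]=0,scc[5]=?)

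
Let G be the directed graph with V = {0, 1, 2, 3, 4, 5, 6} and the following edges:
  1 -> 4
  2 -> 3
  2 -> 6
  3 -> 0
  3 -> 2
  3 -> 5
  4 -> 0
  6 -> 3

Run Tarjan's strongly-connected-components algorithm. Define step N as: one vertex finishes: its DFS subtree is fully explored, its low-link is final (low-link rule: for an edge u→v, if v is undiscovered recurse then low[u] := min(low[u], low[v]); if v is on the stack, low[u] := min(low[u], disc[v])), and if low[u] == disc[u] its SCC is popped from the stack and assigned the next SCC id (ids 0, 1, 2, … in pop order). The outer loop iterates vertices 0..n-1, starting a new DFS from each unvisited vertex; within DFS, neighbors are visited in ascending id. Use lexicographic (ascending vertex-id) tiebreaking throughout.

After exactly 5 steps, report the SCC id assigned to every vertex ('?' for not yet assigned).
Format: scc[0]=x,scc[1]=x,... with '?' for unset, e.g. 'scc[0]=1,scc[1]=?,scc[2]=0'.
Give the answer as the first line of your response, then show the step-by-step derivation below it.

scc[0]=0,scc[1]=2,scc[2]=?,scc[3]=?,scc[4]=1,scc[5]=3,scc[6]=?

step 1: low=(low[0]=0,low[1]=?,low[2]=?,low[3]=?,low[4]=?,low[5]=?,low[6]=?); scc=(scc[0]=0,scc[1]=?,scc[2]=?,scc[3]=?,scc[4]=?,scc[5]=?,scc[6]=?)
step 2: low=(low[0]=0,low[1]=1,low[2]=?,low[3]=?,low[4]=2,low[5]=?,low[6]=?); scc=(scc[0]=0,scc[1]=?,scc[2]=?,scc[3]=?,scc[4]=1,scc[5]=?,scc[6]=?)
step 3: low=(low[0]=0,low[1]=1,low[2]=?,low[3]=?,low[4]=2,low[5]=?,low[6]=?); scc=(scc[0]=0,scc[1]=2,scc[2]=?,scc[3]=?,scc[4]=1,scc[5]=?,scc[6]=?)
step 4: low=(low[0]=0,low[1]=1,low[2]=3,low[3]=3,low[4]=2,low[5]=5,low[6]=?); scc=(scc[0]=0,scc[1]=2,scc[2]=?,scc[3]=?,scc[4]=1,scc[5]=3,scc[6]=?)
step 5: low=(low[0]=0,low[1]=1,low[2]=3,low[3]=3,low[4]=2,low[5]=5,low[6]=?); scc=(scc[0]=0,scc[1]=2,scc[2]=?,scc[3]=?,scc[4]=1,scc[5]=3,scc[6]=?)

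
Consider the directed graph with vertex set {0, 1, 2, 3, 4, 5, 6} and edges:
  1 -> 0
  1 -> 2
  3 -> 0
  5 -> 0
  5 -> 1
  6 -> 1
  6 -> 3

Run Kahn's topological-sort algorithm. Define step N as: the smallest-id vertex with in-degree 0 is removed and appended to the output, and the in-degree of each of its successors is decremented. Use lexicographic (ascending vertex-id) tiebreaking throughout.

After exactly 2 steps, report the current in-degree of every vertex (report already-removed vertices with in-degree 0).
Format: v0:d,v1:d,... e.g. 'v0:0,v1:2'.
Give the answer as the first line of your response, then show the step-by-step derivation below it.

v0:2,v1:1,v2:1,v3:1,v4:0,v5:0,v6:0

step 1: output 4; order=[4]; indeg=(3,2,1,1,0,0,0)
step 2: output 5; order=[4,5]; indeg=(2,1,1,1,0,0,0)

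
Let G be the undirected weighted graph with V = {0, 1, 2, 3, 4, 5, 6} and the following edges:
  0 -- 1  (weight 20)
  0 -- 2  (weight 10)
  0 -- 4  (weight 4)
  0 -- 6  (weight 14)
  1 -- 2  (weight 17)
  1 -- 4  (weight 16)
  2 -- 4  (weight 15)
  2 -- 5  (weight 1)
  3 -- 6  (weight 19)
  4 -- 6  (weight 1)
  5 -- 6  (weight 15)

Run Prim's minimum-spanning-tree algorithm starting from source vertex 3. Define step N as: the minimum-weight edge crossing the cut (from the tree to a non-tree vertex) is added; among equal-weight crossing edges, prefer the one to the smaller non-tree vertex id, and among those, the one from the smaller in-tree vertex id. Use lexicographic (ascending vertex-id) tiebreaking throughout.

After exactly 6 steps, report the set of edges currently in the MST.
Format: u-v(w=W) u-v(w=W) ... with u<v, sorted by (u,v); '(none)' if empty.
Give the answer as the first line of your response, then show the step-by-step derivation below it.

0-2(w=10) 0-4(w=4) 1-4(w=16) 2-5(w=1) 3-6(w=19) 4-6(w=1)

step 1: add edge 3-6 (w=19); MST = {3-6(w=19)}
step 2: add edge 4-6 (w=1); MST = {3-6(w=19) 4-6(w=1)}
step 3: add edge 0-4 (w=4); MST = {0-4(w=4) 3-6(w=19) 4-6(w=1)}
step 4: add edge 0-2 (w=10); MST = {0-2(w=10) 0-4(w=4) 3-6(w=19) 4-6(w=1)}
step 5: add edge 2-5 (w=1); MST = {0-2(w=10) 0-4(w=4) 2-5(w=1) 3-6(w=19) 4-6(w=1)}
step 6: add edge 1-4 (w=16); MST = {0-2(w=10) 0-4(w=4) 1-4(w=16) 2-5(w=1) 3-6(w=19) 4-6(w=1)}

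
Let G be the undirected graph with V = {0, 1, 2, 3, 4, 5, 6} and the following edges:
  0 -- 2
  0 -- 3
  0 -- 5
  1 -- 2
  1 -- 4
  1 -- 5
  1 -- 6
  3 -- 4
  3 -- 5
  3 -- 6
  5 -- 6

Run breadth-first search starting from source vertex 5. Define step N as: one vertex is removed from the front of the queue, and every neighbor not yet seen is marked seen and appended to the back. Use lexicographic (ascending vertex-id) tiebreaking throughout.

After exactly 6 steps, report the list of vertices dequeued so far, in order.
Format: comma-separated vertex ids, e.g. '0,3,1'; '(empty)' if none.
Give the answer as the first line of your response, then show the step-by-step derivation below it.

5,0,1,3,6,2

step 1: dequeue 5; queue=[0,1,3,6]; order=5
step 2: dequeue 0; queue=[1,3,6,2]; order=5,0
step 3: dequeue 1; queue=[3,6,2,4]; order=5,0,1
step 4: dequeue 3; queue=[6,2,4]; order=5,0,1,3
step 5: dequeue 6; queue=[2,4]; order=5,0,1,3,6
step 6: dequeue 2; queue=[4]; order=5,0,1,3,6,2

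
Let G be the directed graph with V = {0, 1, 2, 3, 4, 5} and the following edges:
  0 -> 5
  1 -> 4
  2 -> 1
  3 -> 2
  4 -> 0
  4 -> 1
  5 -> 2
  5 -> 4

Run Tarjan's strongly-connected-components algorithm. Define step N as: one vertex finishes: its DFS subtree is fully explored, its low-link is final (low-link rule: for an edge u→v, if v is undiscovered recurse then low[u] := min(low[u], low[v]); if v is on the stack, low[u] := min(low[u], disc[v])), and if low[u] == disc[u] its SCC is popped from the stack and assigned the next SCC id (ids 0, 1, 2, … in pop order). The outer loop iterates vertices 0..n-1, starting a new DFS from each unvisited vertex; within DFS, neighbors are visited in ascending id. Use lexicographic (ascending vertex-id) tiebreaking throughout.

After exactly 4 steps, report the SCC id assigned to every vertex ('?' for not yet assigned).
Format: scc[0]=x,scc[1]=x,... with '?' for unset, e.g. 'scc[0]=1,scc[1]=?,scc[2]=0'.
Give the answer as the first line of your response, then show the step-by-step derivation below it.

scc[0]=?,scc[1]=?,scc[2]=?,scc[3]=?,scc[4]=?,scc[5]=?

step 1: low=(low[0]=0,low[1]=3,low[2]=2,low[3]=?,low[4]=0,low[5]=1); scc=(scc[0]=?,scc[1]=?,scc[2]=?,scc[3]=?,scc[4]=?,scc[5]=?)
step 2: low=(low[0]=0,low[1]=0,low[2]=2,low[3]=?,low[4]=0,low[5]=1); scc=(scc[0]=?,scc[1]=?,scc[2]=?,scc[3]=?,scc[4]=?,scc[5]=?)
step 3: low=(low[0]=0,low[1]=0,low[2]=0,low[3]=?,low[4]=0,low[5]=1); scc=(scc[0]=?,scc[1]=?,scc[2]=?,scc[3]=?,scc[4]=?,scc[5]=?)
step 4: low=(low[0]=0,low[1]=0,low[2]=0,low[3]=?,low[4]=0,low[5]=0); scc=(scc[0]=?,scc[1]=?,scc[2]=?,scc[3]=?,scc[4]=?,scc[5]=?)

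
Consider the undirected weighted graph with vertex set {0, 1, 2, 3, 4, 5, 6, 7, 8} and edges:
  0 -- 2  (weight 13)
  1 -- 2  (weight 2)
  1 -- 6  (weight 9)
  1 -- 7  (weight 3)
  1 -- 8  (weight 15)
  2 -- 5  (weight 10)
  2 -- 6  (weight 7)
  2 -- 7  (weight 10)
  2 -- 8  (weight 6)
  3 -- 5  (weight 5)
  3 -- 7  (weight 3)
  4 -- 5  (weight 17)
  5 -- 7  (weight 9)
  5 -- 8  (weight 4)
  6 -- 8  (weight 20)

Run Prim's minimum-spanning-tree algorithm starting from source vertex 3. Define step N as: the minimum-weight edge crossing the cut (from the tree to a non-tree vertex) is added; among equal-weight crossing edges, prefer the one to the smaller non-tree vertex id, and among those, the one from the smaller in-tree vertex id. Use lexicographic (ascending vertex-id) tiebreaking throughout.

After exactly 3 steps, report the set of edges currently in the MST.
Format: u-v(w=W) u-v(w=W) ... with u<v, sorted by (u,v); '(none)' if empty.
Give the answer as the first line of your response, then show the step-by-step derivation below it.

1-2(w=2) 1-7(w=3) 3-7(w=3)

step 1: add edge 3-7 (w=3); MST = {3-7(w=3)}
step 2: add edge 1-7 (w=3); MST = {1-7(w=3) 3-7(w=3)}
step 3: add edge 1-2 (w=2); MST = {1-2(w=2) 1-7(w=3) 3-7(w=3)}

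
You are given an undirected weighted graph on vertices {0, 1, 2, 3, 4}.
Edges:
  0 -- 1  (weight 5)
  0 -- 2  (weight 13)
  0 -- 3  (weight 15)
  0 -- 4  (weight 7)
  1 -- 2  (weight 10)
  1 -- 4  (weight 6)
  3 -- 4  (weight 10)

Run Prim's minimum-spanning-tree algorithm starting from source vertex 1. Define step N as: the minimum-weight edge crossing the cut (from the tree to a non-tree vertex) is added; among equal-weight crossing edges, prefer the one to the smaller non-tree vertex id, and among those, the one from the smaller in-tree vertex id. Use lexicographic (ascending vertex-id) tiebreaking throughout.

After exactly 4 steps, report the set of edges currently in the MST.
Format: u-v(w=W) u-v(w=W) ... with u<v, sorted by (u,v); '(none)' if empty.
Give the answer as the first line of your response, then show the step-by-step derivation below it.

0-1(w=5) 1-2(w=10) 1-4(w=6) 3-4(w=10)

step 1: add edge 0-1 (w=5); MST = {0-1(w=5)}
step 2: add edge 1-4 (w=6); MST = {0-1(w=5) 1-4(w=6)}
step 3: add edge 1-2 (w=10); MST = {0-1(w=5) 1-2(w=10) 1-4(w=6)}
step 4: add edge 3-4 (w=10); MST = {0-1(w=5) 1-2(w=10) 1-4(w=6) 3-4(w=10)}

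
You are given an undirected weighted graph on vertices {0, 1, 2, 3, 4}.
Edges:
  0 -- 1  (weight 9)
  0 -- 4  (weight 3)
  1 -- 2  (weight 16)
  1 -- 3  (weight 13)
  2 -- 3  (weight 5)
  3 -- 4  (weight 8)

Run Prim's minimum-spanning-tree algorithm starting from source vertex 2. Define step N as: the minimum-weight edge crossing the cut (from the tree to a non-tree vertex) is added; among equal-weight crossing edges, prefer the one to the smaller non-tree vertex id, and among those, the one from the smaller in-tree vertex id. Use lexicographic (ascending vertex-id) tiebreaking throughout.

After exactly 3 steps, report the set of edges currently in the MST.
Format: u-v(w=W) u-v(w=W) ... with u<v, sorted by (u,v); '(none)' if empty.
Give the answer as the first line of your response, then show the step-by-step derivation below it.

0-4(w=3) 2-3(w=5) 3-4(w=8)

step 1: add edge 2-3 (w=5); MST = {2-3(w=5)}
step 2: add edge 3-4 (w=8); MST = {2-3(w=5) 3-4(w=8)}
step 3: add edge 0-4 (w=3); MST = {0-4(w=3) 2-3(w=5) 3-4(w=8)}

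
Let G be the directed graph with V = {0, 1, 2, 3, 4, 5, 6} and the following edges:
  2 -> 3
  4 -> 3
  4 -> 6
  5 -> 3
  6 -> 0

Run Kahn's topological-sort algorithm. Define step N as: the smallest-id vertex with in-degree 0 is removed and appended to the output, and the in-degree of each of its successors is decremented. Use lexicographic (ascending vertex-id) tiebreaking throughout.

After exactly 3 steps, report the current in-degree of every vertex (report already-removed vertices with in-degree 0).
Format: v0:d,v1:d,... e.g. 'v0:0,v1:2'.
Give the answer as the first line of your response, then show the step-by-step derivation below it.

v0:1,v1:0,v2:0,v3:1,v4:0,v5:0,v6:0

step 1: output 1; order=[1]; indeg=(1,0,0,3,0,0,1)
step 2: output 2; order=[1,2]; indeg=(1,0,0,2,0,0,1)
step 3: output 4; order=[1,2,4]; indeg=(1,0,0,1,0,0,0)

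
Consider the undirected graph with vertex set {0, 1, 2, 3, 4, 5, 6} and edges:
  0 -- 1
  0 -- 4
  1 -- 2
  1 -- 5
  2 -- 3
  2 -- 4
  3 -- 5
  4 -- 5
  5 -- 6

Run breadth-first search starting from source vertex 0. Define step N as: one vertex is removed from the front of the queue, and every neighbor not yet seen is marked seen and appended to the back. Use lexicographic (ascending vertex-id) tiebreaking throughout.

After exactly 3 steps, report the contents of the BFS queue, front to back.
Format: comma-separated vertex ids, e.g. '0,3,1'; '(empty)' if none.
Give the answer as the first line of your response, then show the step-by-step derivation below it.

2,5

step 1: dequeue 0; queue=[1,4]; order=0
step 2: dequeue 1; queue=[4,2,5]; order=0,1
step 3: dequeue 4; queue=[2,5]; order=0,1,4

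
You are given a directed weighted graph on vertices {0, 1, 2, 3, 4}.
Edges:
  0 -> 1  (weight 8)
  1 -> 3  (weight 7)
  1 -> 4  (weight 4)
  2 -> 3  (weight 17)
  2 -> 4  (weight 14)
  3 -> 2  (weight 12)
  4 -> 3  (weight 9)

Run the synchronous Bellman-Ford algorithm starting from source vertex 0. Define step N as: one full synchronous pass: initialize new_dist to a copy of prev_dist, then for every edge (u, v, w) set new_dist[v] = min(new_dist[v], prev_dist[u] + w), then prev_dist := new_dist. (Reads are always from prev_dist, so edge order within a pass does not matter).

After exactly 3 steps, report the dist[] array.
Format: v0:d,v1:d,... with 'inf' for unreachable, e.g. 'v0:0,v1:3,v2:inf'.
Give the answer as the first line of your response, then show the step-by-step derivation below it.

v0:0,v1:8,v2:27,v3:15,v4:12

step 1: dist = v0:0,v1:8,v2:inf,v3:inf,v4:inf
step 2: dist = v0:0,v1:8,v2:inf,v3:15,v4:12
step 3: dist = v0:0,v1:8,v2:27,v3:15,v4:12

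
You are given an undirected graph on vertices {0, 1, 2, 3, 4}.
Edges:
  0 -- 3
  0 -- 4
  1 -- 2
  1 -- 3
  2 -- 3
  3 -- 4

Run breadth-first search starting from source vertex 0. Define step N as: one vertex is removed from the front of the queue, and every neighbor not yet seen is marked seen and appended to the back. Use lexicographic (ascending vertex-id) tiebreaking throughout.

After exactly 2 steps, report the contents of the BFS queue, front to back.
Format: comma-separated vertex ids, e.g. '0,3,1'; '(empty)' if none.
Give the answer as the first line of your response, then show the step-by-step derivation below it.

4,1,2

step 1: dequeue 0; queue=[3,4]; order=0
step 2: dequeue 3; queue=[4,1,2]; order=0,3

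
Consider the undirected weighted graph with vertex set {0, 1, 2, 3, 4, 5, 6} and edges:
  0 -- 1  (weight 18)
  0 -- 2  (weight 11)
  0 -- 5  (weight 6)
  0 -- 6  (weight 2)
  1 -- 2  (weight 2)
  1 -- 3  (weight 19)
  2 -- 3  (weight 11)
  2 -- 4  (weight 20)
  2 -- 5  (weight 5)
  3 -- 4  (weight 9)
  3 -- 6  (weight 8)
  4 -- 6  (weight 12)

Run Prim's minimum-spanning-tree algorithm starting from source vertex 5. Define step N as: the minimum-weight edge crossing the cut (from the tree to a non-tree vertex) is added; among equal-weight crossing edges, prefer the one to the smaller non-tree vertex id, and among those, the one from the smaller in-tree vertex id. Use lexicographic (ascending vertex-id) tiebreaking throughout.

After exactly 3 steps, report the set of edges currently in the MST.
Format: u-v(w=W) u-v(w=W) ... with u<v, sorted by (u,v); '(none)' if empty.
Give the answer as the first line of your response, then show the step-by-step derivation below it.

0-5(w=6) 1-2(w=2) 2-5(w=5)

step 1: add edge 2-5 (w=5); MST = {2-5(w=5)}
step 2: add edge 1-2 (w=2); MST = {1-2(w=2) 2-5(w=5)}
step 3: add edge 0-5 (w=6); MST = {0-5(w=6) 1-2(w=2) 2-5(w=5)}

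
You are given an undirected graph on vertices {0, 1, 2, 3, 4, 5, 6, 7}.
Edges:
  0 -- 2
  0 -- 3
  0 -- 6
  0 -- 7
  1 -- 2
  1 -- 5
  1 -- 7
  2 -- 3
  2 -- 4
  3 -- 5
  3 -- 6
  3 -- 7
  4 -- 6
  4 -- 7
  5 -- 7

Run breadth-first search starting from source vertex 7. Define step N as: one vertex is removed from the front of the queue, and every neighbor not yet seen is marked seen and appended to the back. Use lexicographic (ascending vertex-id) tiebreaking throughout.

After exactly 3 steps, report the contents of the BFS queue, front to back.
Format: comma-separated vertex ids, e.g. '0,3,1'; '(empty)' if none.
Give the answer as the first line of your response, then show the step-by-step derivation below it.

3,4,5,2,6

step 1: dequeue 7; queue=[0,1,3,4,5]; order=7
step 2: dequeue 0; queue=[1,3,4,5,2,6]; order=7,0
step 3: dequeue 1; queue=[3,4,5,2,6]; order=7,0,1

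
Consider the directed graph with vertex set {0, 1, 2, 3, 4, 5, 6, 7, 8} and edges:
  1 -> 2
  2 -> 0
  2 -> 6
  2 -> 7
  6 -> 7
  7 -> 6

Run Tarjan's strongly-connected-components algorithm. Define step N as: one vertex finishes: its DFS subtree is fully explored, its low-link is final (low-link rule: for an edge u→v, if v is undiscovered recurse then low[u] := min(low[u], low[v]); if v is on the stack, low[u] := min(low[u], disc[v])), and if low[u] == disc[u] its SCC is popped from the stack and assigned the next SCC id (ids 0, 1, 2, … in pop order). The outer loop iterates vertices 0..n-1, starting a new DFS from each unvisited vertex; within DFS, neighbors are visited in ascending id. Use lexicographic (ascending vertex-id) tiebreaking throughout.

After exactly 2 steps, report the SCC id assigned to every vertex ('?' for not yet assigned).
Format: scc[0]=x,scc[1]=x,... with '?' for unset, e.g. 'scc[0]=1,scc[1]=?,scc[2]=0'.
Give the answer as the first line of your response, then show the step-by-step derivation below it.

scc[0]=0,scc[1]=?,scc[2]=?,scc[3]=?,scc[4]=?,scc[5]=?,scc[6]=?,scc[7]=?,scc[8]=?

step 1: low=(low[0]=0,low[1]=?,low[2]=?,low[3]=?,low[4]=?,low[5]=?,low[6]=?,low[7]=?,low[8]=?); scc=(scc[0]=0,scc[1]=?,scc[2]=?,scc[3]=?,scc[4]=?,scc[5]=?,scc[6]=?,scc[7]=?,scc[8]=?)
step 2: low=(low[0]=0,low[1]=1,low[2]=2,low[3]=?,low[4]=?,low[5]=?,low[6]=3,low[7]=3,low[8]=?); scc=(scc[0]=0,scc[1]=?,scc[2]=?,scc[3]=?,scc[4]=?,scc[5]=?,scc[6]=?,scc[7]=?,scc[8]=?)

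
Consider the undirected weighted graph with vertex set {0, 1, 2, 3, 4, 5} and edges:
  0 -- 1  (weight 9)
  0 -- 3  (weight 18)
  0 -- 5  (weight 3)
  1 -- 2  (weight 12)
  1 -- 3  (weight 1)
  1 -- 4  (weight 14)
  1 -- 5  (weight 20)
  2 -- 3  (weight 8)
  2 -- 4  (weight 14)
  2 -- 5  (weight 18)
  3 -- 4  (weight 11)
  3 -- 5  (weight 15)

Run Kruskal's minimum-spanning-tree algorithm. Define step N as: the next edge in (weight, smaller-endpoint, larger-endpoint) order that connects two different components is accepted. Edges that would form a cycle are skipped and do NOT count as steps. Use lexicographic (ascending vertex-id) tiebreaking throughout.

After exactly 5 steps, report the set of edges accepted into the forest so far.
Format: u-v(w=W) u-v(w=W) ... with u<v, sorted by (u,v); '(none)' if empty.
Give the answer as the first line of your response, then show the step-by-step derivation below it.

0-1(w=9) 0-5(w=3) 1-3(w=1) 2-3(w=8) 3-4(w=11)

step 1: add edge 1-3 (w=1); MST = {1-3(w=1)}
step 2: add edge 0-5 (w=3); MST = {0-5(w=3) 1-3(w=1)}
step 3: add edge 2-3 (w=8); MST = {0-5(w=3) 1-3(w=1) 2-3(w=8)}
step 4: add edge 0-1 (w=9); MST = {0-1(w=9) 0-5(w=3) 1-3(w=1) 2-3(w=8)}
step 5: add edge 3-4 (w=11); MST = {0-1(w=9) 0-5(w=3) 1-3(w=1) 2-3(w=8) 3-4(w=11)}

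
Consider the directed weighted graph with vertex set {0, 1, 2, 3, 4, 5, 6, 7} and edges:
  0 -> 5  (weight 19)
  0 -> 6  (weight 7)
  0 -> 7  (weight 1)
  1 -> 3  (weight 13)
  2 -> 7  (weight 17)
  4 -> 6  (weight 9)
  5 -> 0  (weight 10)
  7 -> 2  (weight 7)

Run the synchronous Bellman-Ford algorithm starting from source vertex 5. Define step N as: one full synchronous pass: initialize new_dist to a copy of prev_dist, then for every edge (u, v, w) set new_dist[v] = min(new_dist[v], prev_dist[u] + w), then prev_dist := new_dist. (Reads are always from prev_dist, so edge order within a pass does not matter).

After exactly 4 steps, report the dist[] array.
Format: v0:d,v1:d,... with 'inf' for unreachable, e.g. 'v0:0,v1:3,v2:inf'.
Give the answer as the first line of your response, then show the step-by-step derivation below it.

v0:10,v1:inf,v2:18,v3:inf,v4:inf,v5:0,v6:17,v7:11

step 1: dist = v0:10,v1:inf,v2:inf,v3:inf,v4:inf,v5:0,v6:inf,v7:inf
step 2: dist = v0:10,v1:inf,v2:inf,v3:inf,v4:inf,v5:0,v6:17,v7:11
step 3: dist = v0:10,v1:inf,v2:18,v3:inf,v4:inf,v5:0,v6:17,v7:11
step 4: dist = v0:10,v1:inf,v2:18,v3:inf,v4:inf,v5:0,v6:17,v7:11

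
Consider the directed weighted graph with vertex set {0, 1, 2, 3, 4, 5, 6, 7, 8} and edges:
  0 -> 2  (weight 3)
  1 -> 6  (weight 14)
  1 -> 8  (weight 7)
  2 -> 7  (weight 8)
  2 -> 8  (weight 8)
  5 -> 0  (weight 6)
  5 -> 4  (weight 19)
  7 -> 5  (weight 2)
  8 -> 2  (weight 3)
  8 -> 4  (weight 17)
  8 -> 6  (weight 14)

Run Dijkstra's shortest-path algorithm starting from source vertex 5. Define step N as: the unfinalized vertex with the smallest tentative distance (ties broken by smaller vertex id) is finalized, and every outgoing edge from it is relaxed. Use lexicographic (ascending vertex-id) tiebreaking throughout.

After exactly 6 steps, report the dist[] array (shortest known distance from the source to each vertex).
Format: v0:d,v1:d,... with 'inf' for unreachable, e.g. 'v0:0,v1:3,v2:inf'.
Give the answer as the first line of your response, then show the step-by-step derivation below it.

v0:6,v1:inf,v2:9,v3:inf,v4:19,v5:0,v6:31,v7:17,v8:17

step 1: dist = v0:6,v1:inf,v2:inf,v3:inf,v4:19,v5:0,v6:inf,v7:inf,v8:inf
step 2: dist = v0:6,v1:inf,v2:9,v3:inf,v4:19,v5:0,v6:inf,v7:inf,v8:inf
step 3: dist = v0:6,v1:inf,v2:9,v3:inf,v4:19,v5:0,v6:inf,v7:17,v8:17
step 4: dist = v0:6,v1:inf,v2:9,v3:inf,v4:19,v5:0,v6:inf,v7:17,v8:17
step 5: dist = v0:6,v1:inf,v2:9,v3:inf,v4:19,v5:0,v6:31,v7:17,v8:17
step 6: dist = v0:6,v1:inf,v2:9,v3:inf,v4:19,v5:0,v6:31,v7:17,v8:17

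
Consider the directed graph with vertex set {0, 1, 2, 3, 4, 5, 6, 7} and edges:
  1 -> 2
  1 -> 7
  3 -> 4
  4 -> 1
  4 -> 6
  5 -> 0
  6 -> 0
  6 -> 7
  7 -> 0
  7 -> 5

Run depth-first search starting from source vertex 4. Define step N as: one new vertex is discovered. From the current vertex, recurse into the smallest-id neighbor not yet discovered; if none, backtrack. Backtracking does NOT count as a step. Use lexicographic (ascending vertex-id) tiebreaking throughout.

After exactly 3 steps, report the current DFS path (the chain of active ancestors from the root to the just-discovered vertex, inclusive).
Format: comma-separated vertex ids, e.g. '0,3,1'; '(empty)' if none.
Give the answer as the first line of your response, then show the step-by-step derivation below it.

4,1,2

step 1: discover 4; path=4; order=4
step 2: discover 1; path=4>1; order=4,1
step 3: discover 2; path=4>1>2; order=4,1,2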